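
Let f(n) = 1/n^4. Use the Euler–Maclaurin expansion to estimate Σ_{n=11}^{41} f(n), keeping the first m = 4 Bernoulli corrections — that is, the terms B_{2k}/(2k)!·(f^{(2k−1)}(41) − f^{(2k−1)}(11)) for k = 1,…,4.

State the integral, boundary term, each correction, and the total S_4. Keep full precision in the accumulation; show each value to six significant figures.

S_4 ≈ 0.000281988

∫_11^41 1/x^4 dx evaluates to 0.000245602.
Endpoint term: (f(11) + f(41))/2 = (6.83013e-05 + 3.53887e-07)/2 = 3.43276e-05.
So far: 0.000279929.
Order-1 term: 1/12 · (-3.45256e-08 − (-2.48369e-05)) = 2.06686e-06.
Partial sum through k=1: 0.000281996.
Order-2 term: −1/720 · (-6.16161e-10 − (-6.15790e-06)) = -8.55178e-09.
Partial sum through k=2: 0.000281988.
Order-3 term: 1/30240 · (-2.05265e-11 − (-2.84994e-06)) = 9.42432e-11.
Partial sum through k=3: 0.000281988.
Order-4 term: −1/1209600 · (-1.09898e-12 − (-2.11979e-06)) = -1.75247e-12.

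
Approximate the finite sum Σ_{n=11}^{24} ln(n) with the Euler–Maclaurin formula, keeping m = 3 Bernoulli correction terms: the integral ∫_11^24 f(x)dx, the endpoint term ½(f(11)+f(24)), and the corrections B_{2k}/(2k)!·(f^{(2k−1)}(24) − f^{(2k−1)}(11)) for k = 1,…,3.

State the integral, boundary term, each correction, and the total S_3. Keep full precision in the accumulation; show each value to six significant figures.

∫_11^24 ln(x) dx evaluates to 36.8964.
Endpoint term: (f(11) + f(24))/2 = (2.39790 + 3.17805)/2 = 2.78797.
So far: 39.6844.
k=1: B_{2}/(2)! × [f^{(1)}(24) − f^{(1)}(11)] = 1/12 × (0.0416667 − 0.0909091) = -0.00410354.
Running total after k=1: 39.6803.
k=2: B_{4}/(4)! × [f^{(3)}(24) − f^{(3)}(11)] = −1/720 × (0.000144676 − 0.00150263) = 1.88605e-06.
Running total after k=2: 39.6803.
k=3: B_{6}/(6)! × [f^{(5)}(24) − f^{(5)}(11)] = 1/30240 × (3.01408e-06 − 0.000149021) = -4.82827e-09.

S_3 ≈ 39.6803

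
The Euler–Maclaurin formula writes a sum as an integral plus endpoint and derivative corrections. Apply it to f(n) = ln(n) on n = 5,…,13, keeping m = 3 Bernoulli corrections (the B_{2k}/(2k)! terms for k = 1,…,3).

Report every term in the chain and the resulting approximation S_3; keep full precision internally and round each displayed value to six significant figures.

Integral: ∫_5^13 ln(x) dx = 17.2972.
½[f(5) + f(13)] = ½[1.60944 + 2.56495] = 2.08719.
Integral + boundary = 19.3843.
Correction k=1: B_{2}/2! · (f^{(1)}(13) − f^{(1)}(5)) = 1/12 · (0.0769231 − 0.200000) = -0.0102564.
Partial sum through k=1: 19.3741.
Correction k=2: B_{4}/4! · (f^{(3)}(13) − f^{(3)}(5)) = −1/720 · (0.000910332 − 0.0160000) = 2.09579e-05.
Partial sum through k=2: 19.3741.
Correction k=3: B_{6}/6! · (f^{(5)}(13) − f^{(5)}(5)) = 1/30240 · (6.46390e-05 − 0.00768000) = -2.51831e-07.

S_3 ≈ 19.3741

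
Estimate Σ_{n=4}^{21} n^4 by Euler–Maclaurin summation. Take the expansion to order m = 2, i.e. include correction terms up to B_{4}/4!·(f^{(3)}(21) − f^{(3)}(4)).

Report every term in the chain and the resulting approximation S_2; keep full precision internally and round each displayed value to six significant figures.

S_2 ≈ 917049

Integral: ∫_4^21 x^4 dx = 816615.
Boundary: ½(f(4) + f(21)) = ½(256.000 + 194481) = 97368.5.
Running total after boundary: 913984.
k=1: B_{2}/(2)! × [f^{(1)}(21) − f^{(1)}(4)] = 1/12 × (37044.0 − 256.000) = 3065.67.
Partial sum through k=1: 917050.
k=2: B_{4}/(4)! × [f^{(3)}(21) − f^{(3)}(4)] = −1/720 × (504.000 − 96.0000) = -0.566667.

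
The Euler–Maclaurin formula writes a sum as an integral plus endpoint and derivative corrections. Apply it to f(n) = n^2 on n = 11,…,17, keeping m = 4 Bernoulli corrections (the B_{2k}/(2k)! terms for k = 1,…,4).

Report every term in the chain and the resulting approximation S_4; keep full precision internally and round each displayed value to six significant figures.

S_4 ≈ 1400.00

∫_11^17 x^2 dx evaluates to 1194.00.
Boundary: ½(f(11) + f(17)) = ½(121.000 + 289.000) = 205.000.
Running total after boundary: 1399.00.
k=1: B_{2}/(2)! × [f^{(1)}(17) − f^{(1)}(11)] = 1/12 × (34.0000 − 22.0000) = 1.00000.
After k=1: 1400.00.
k=2: B_{4}/(4)! × [f^{(3)}(17) − f^{(3)}(11)] = −1/720 × (0.00000 − 0.00000) = 0.00000.
After k=2: 1400.00.
k=3: B_{6}/(6)! × [f^{(5)}(17) − f^{(5)}(11)] = 1/30240 × (0.00000 − 0.00000) = 0.00000.
After k=3: 1400.00.
k=4: B_{8}/(8)! × [f^{(7)}(17) − f^{(7)}(11)] = −1/1209600 × (0.00000 − 0.00000) = 0.00000.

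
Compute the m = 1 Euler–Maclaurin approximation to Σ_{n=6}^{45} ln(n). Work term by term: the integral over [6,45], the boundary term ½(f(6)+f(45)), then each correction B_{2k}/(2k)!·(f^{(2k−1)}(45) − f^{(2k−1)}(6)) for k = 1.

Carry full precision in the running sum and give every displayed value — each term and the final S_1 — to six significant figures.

The integral term ∫_6^45 ln(x) dx = 121.549.
½[f(6) + f(45)] = ½[1.79176 + 3.80666] = 2.79921.
So far: 124.348.
Correction k=1: B_{2}/2! · (f^{(1)}(45) − f^{(1)}(6)) = 1/12 · (0.0222222 − 0.166667) = -0.0120370.

S_1 ≈ 124.336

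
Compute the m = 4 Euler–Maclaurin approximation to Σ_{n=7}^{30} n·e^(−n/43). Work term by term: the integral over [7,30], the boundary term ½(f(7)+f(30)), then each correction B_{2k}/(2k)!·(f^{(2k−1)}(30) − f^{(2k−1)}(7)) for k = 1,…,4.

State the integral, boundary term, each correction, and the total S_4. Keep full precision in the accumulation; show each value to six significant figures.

∫_7^30 x·e^(−x/43) dx evaluates to 264.593.
Endpoint term: (f(7) + f(30))/2 = (5.94838 + 14.9322)/2 = 10.4403.
So far: 275.033.
k=1: B_{2}/(2)! × [f^{(1)}(30) − f^{(1)}(7)] = 1/12 × (0.150480 − 0.711435) = -0.0467462.
Partial sum through k=1: 274.986.
k=2: B_{4}/(4)! × [f^{(3)}(30) − f^{(3)}(7)] = −1/720 × (0.000619774 − 0.00130393) = 9.50221e-07.
Partial sum through k=2: 274.986.
k=3: B_{6}/(6)! × [f^{(5)}(30) − f^{(5)}(7)] = 1/30240 × (6.26373e-07 − 1.20233e-06) = -1.90460e-11.
Partial sum through k=3: 274.986.
k=4: B_{8}/(8)! × [f^{(7)}(30) − f^{(7)}(7)] = −1/1209600 × (4.96242e-10 − 9.19113e-10) = 3.49596e-16.

S_4 ≈ 274.986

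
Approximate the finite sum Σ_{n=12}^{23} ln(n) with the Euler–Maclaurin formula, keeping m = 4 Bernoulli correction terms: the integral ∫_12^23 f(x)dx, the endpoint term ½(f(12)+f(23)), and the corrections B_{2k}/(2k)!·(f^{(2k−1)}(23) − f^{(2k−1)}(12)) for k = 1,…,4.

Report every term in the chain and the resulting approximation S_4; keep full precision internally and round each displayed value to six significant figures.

The integral term ∫_12^23 ln(x) dx = 31.2975.
Endpoint term: (f(12) + f(23))/2 = (2.48491 + 3.13549)/2 = 2.81020.
Integral + boundary = 34.1077.
Correction k=1: B_{2}/2! · (f^{(1)}(23) − f^{(1)}(12)) = 1/12 · (0.0434783 − 0.0833333) = -0.00332126.
Partial sum through k=1: 34.1044.
Correction k=2: B_{4}/4! · (f^{(3)}(23) − f^{(3)}(12)) = −1/720 · (0.000164379 − 0.00115741) = 1.37921e-06.
Partial sum through k=2: 34.1044.
Correction k=3: B_{6}/6! · (f^{(5)}(23) − f^{(5)}(12)) = 1/30240 · (3.72883e-06 − 9.64506e-05) = -3.06620e-09.
Partial sum through k=3: 34.1044.
Correction k=4: B_{8}/8! · (f^{(7)}(23) − f^{(7)}(12)) = −1/1209600 · (2.11465e-07 − 2.00939e-05) = 1.64372e-11.

S_4 ≈ 34.1044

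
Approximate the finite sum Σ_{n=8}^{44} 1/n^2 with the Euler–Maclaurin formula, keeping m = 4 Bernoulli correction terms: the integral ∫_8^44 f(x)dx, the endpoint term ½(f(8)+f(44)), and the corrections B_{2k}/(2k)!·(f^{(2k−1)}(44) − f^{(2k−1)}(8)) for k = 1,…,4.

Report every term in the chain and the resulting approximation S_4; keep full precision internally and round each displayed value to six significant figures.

Integral: ∫_8^44 1/x^2 dx = 0.102273.
½[f(8) + f(44)] = ½[0.0156250 + 0.000516529] = 0.00807076.
So far: 0.110343.
Order-1 term: 1/12 · (-2.34786e-05 − (-0.00390625)) = 0.000323564.
After k=1: 0.110667.
Order-2 term: −1/720 · (-1.45528e-07 − (-0.000732422)) = -1.01705e-06.
After k=2: 0.110666.
Order-3 term: 1/30240 · (-2.25509e-09 − (-0.000343323)) = 1.13532e-08.
After k=3: 0.110666.
Order-4 term: −1/1209600 · (-6.52299e-11 − (-0.000300407)) = -2.48353e-10.

S_4 ≈ 0.110666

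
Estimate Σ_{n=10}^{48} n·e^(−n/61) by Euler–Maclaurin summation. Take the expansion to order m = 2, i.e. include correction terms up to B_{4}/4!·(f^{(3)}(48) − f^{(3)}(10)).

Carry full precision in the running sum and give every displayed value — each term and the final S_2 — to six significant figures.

S_2 ≈ 664.234

The integral term ∫_10^48 x·e^(−x/61) dx = 649.115.
Boundary: ½(f(10) + f(48)) = ½(8.48798 + 21.8525) = 15.1702.
So far: 664.285.
k=1: B_{2}/(2)! × [f^{(1)}(48) − f^{(1)}(10)] = 1/12 × (0.0970228 − 0.709651) = -0.0510523.
After k=1: 664.234.
k=2: B_{4}/(4)! × [f^{(3)}(48) − f^{(3)}(10)] = −1/720 × (0.000270772 − 0.000646935) = 5.22448e-07.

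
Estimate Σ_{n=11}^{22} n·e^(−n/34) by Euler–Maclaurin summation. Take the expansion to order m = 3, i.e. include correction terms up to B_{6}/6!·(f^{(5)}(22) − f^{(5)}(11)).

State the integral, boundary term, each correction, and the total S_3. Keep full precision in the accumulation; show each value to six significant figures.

Integral: ∫_11^22 x·e^(−x/34) dx = 110.191.
Endpoint term: (f(11) + f(22))/2 = (7.95950 + 11.5188)/2 = 9.73917.
Integral + boundary = 119.930.
k=1: B_{2}/(2)! × [f^{(1)}(22) − f^{(1)}(11)] = 1/12 × (0.184794 − 0.489488) = -0.0253911.
After k=1: 119.905.
k=2: B_{4}/(4)! × [f^{(3)}(22) − f^{(3)}(11)] = −1/720 × (0.00106571 − 0.00167532) = 8.46679e-07.
After k=2: 119.905.
k=3: B_{6}/(6)! × [f^{(5)}(22) − f^{(5)}(11)] = 1/30240 × (1.70551e-06 − 2.53219e-06) = -2.73373e-11.

S_3 ≈ 119.905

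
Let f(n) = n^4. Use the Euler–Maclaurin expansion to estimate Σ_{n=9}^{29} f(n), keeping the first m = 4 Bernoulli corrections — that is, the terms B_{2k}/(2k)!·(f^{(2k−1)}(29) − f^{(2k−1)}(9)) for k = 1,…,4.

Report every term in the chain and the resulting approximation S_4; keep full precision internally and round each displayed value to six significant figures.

The integral term ∫_9^29 x^4 dx = 4.09042e+06.
Endpoint term: (f(9) + f(29))/2 = (6561.00 + 707281)/2 = 356921.
Running total after boundary: 4.44734e+06.
Correction k=1: B_{2}/2! · (f^{(1)}(29) − f^{(1)}(9)) = 1/12 · (97556.0 − 2916.00) = 7886.67.
After k=1: 4.45523e+06.
Correction k=2: B_{4}/4! · (f^{(3)}(29) − f^{(3)}(9)) = −1/720 · (696.000 − 216.000) = -0.666667.
After k=2: 4.45523e+06.
Correction k=3: B_{6}/6! · (f^{(5)}(29) − f^{(5)}(9)) = 1/30240 · (0.00000 − 0.00000) = 0.00000.
After k=3: 4.45523e+06.
Correction k=4: B_{8}/8! · (f^{(7)}(29) − f^{(7)}(9)) = −1/1209600 · (0.00000 − 0.00000) = 0.00000.

S_4 ≈ 4.45523e+06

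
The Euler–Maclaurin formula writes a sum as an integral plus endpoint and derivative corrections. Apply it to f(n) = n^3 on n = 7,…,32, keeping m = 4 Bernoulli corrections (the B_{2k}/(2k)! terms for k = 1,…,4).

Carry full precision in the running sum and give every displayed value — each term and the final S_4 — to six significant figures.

S_4 ≈ 278343

Integral: ∫_7^32 x^3 dx = 261544.
Endpoint term: (f(7) + f(32))/2 = (343.000 + 32768.0)/2 = 16555.5.
So far: 278099.
Order-1 term: 1/12 · (3072.00 − 147.000) = 243.750.
Partial sum through k=1: 278343.
Order-2 term: −1/720 · (6.00000 − 6.00000) = 0.00000.
Partial sum through k=2: 278343.
Order-3 term: 1/30240 · (0.00000 − 0.00000) = 0.00000.
Partial sum through k=3: 278343.
Order-4 term: −1/1209600 · (0.00000 − 0.00000) = 0.00000.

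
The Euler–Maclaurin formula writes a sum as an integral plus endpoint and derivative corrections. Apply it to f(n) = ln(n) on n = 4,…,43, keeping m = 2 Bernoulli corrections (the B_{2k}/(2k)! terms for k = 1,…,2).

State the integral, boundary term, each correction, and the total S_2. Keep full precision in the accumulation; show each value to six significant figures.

S_2 ≈ 119.741

The integral term ∫_4^43 ln(x) dx = 117.186.
Boundary: ½(f(4) + f(43)) = ½(1.38629 + 3.76120) = 2.57375.
Running total after boundary: 119.760.
Order-1 term: 1/12 · (0.0232558 − 0.250000) = -0.0188953.
Running total after k=1: 119.741.
Order-2 term: −1/720 · (2.51550e-05 − 0.0312500) = 4.33678e-05.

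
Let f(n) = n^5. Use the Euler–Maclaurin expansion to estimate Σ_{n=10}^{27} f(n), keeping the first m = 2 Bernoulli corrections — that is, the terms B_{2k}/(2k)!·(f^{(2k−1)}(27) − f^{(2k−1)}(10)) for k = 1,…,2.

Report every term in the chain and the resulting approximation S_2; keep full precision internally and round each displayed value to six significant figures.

The integral term ∫_10^27 x^5 dx = 6.44034e+07.
Boundary: ½(f(10) + f(27)) = ½(100000 + 1.43489e+07) = 7.22445e+06.
So far: 7.16279e+07.
k=1: B_{2}/(2)! × [f^{(1)}(27) − f^{(1)}(10)] = 1/12 × (2.65720e+06 − 50000.0) = 217267.
After k=1: 7.18451e+07.
k=2: B_{4}/(4)! × [f^{(3)}(27) − f^{(3)}(10)] = −1/720 × (43740.0 − 6000.00) = -52.4167.

S_2 ≈ 7.18451e+07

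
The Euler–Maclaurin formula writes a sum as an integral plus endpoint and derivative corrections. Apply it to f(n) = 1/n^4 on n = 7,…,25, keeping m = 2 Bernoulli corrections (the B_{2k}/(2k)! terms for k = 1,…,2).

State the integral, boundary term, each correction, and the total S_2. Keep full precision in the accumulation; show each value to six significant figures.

S_2 ≈ 0.00117961

The integral term ∫_7^25 1/x^4 dx = 0.000950484.
Boundary: ½(f(7) + f(25)) = ½(0.000416493 + 2.56000e-06) = 0.000209527.
Integral + boundary = 0.00116001.
Correction k=1: B_{2}/2! · (f^{(1)}(25) − f^{(1)}(7)) = 1/12 · (-4.09600e-07 − (-0.000237996)) = 1.97989e-05.
Running total after k=1: 0.00117981.
Correction k=2: B_{4}/4! · (f^{(3)}(25) − f^{(3)}(7)) = −1/720 · (-1.96608e-08 − (-0.000145712)) = -2.02350e-07.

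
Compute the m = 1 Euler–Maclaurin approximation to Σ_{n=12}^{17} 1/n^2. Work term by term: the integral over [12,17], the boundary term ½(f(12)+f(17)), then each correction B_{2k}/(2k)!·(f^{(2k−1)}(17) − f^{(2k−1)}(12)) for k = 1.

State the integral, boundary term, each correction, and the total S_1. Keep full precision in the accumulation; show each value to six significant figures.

Integral: ∫_12^17 1/x^2 dx = 0.0245098.
½[f(12) + f(17)] = ½[0.00694444 + 0.00346021] = 0.00520233.
Integral + boundary = 0.0297121.
Correction k=1: B_{2}/2! · (f^{(1)}(17) − f^{(1)}(12)) = 1/12 · (-0.000407083 − (-0.00115741)) = 6.25270e-05.

S_1 ≈ 0.0297747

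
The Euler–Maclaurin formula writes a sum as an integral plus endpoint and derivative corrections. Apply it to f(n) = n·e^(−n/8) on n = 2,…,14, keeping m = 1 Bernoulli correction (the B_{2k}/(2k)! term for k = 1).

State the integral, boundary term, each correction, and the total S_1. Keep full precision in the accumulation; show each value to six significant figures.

The integral term ∫_2^14 x·e^(−x/8) dx = 31.7198.
½[f(2) + f(14)] = ½[1.55760 + 2.43284] = 1.99522.
So far: 33.7151.
Order-1 term: 1/12 · (-0.130330 − 0.584101) = -0.0595359.

S_1 ≈ 33.6555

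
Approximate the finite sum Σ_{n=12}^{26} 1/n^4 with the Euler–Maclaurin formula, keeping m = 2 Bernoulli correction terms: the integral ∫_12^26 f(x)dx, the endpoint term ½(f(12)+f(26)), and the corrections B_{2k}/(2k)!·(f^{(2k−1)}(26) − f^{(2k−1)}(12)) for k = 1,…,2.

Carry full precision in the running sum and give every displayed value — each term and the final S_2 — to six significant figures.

S_2 ≈ 0.000200450

The integral term ∫_12^26 1/x^4 dx = 0.000173936.
½[f(12) + f(26)] = ½[4.82253e-05 + 2.18830e-06] = 2.52068e-05.
Integral + boundary = 0.000199143.
Order-1 term: 1/12 · (-3.36661e-07 − (-1.60751e-05)) = 1.31154e-06.
Running total after k=1: 0.000200454.
Order-2 term: −1/720 · (-1.49406e-08 − (-3.34898e-06)) = -4.63061e-09.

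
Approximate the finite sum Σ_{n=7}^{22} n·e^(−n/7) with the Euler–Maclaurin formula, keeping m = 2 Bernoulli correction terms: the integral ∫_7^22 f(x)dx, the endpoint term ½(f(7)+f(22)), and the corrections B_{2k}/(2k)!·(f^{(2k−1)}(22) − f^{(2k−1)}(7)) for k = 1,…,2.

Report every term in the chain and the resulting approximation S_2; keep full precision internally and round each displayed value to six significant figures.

∫_7^22 x·e^(−x/7) dx evaluates to 27.2908.
½[f(7) + f(22)] = ½[2.57516 + 0.949505] = 1.76233.
Integral + boundary = 29.0532.
Order-1 term: 1/12 · (-0.0924842 − 0.00000) = -0.00770702.
Partial sum through k=1: 29.0455.
Order-2 term: −1/720 · (-0.000125829 − 0.0150155) = 2.10296e-05.

S_2 ≈ 29.0455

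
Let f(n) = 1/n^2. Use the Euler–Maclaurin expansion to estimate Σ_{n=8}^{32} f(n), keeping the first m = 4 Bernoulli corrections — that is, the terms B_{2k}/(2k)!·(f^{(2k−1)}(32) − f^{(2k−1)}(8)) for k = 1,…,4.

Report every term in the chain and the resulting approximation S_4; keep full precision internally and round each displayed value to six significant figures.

S_4 ≈ 0.102370

∫_8^32 1/x^2 dx evaluates to 0.0937500.
½[f(8) + f(32)] = ½[0.0156250 + 0.000976562] = 0.00830078.
So far: 0.102051.
k=1: B_{2}/(2)! × [f^{(1)}(32) − f^{(1)}(8)] = 1/12 × (-6.10352e-05 − (-0.00390625)) = 0.000320435.
Running total after k=1: 0.102371.
k=2: B_{4}/(4)! × [f^{(3)}(32) − f^{(3)}(8)] = −1/720 × (-7.15256e-07 − (-0.000732422)) = -1.01626e-06.
Running total after k=2: 0.102370.
k=3: B_{6}/(6)! × [f^{(5)}(32) − f^{(5)}(8)] = 1/30240 × (-2.09548e-08 − (-0.000343323)) = 1.13526e-08.
Running total after k=3: 0.102370.
k=4: B_{8}/(8)! × [f^{(7)}(32) − f^{(7)}(8)] = −1/1209600 × (-1.14596e-09 − (-0.000300407)) = -2.48352e-10.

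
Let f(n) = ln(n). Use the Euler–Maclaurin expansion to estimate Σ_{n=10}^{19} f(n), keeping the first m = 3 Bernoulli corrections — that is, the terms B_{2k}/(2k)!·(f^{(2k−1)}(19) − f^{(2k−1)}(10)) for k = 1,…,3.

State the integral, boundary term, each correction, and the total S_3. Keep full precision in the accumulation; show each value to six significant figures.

The integral term ∫_10^19 ln(x) dx = 23.9185.
½[f(10) + f(19)] = ½[2.30259 + 2.94444] = 2.62351.
So far: 26.5420.
Order-1 term: 1/12 · (0.0526316 − 0.100000) = -0.00394737.
Partial sum through k=1: 26.5381.
Order-2 term: −1/720 · (0.000291588 − 0.00200000) = 2.37279e-06.
Partial sum through k=2: 26.5381.
Order-3 term: 1/30240 · (9.69267e-06 − 0.000240000) = -7.61598e-09.

S_3 ≈ 26.5381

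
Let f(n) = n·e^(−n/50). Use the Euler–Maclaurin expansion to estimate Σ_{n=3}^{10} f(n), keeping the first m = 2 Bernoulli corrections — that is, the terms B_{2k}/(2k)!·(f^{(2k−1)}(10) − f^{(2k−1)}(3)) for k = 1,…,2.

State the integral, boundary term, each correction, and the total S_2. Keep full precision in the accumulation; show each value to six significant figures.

Integral: ∫_3^10 x·e^(−x/50) dx = 39.4838.
Boundary: ½(f(3) + f(10)) = ½(2.82529 + 8.18731) = 5.50630.
Integral + boundary = 44.9901.
Order-1 term: 1/12 · (0.654985 − 0.885259) = -0.0191895.
Partial sum through k=1: 44.9709.
Order-2 term: −1/720 · (0.000916978 − 0.00110752) = 2.64634e-07.

S_2 ≈ 44.9709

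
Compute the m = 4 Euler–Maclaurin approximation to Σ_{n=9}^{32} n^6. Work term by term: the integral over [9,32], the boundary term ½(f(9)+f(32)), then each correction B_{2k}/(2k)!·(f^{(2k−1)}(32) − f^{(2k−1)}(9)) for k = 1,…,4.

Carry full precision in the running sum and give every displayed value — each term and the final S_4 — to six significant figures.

∫_9^32 x^6 dx evaluates to 4.90785e+09.
Boundary: ½(f(9) + f(32)) = ½(531441 + 1.07374e+09) = 5.37137e+08.
So far: 5.44499e+09.
Order-1 term: 1/12 · (2.01327e+08 − 354294) = 1.67477e+07.
Running total after k=1: 5.46174e+09.
Order-2 term: −1/720 · (3.93216e+06 − 87480.0) = -5339.83.
Running total after k=2: 5.46173e+09.
Order-3 term: 1/30240 · (23040.0 − 6480.00) = 0.547619.
Running total after k=3: 5.46173e+09.
Order-4 term: −1/1209600 · (0.00000 − 0.00000) = 0.00000.

S_4 ≈ 5.46173e+09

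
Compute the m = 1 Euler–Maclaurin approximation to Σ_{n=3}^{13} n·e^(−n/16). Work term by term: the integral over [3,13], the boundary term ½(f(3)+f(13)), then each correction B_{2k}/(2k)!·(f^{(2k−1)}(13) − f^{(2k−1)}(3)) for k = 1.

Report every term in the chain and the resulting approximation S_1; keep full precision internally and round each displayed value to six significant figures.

Integral: ∫_3^13 x·e^(−x/16) dx = 46.1261.
Endpoint term: (f(3) + f(13))/2 = (2.48709 + 5.76872)/2 = 4.12790.
Integral + boundary = 50.2540.
Order-1 term: 1/12 · (0.0832026 − 0.673586) = -0.0491986.

S_1 ≈ 50.2048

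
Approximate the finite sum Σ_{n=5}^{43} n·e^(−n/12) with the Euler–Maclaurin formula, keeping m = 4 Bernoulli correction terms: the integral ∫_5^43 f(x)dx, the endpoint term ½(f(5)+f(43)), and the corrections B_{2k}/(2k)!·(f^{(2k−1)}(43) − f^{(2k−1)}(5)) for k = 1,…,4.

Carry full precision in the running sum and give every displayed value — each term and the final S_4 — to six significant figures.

Integral: ∫_5^43 x·e^(−x/12) dx = 116.148.
½[f(5) + f(43)] = ½[3.29620 + 1.19467] = 2.24543.
Running total after boundary: 118.394.
k=1: B_{2}/(2)! × [f^{(1)}(43) − f^{(1)}(5)] = 1/12 × (-0.0717726 − 0.384557) = -0.0380275.
Running total after k=1: 118.356.
k=2: B_{4}/(4)! × [f^{(3)}(43) − f^{(3)}(5)] = −1/720 × (-0.000112547 − 0.0118267) = 1.65822e-05.
Running total after k=2: 118.356.
k=3: B_{6}/(6)! × [f^{(5)}(43) − f^{(5)}(5)] = 1/30240 × (1.89811e-06 − 0.000145714) = -4.75581e-09.
Running total after k=3: 118.356.
k=4: B_{8}/(8)! × [f^{(7)}(43) − f^{(7)}(5)] = −1/1209600 × (3.17902e-08 − 1.45346e-06) = 1.17532e-12.

S_4 ≈ 118.356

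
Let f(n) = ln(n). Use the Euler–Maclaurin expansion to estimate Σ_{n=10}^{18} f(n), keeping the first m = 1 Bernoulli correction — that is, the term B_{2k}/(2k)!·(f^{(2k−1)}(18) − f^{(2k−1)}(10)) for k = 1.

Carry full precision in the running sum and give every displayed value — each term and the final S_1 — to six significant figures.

Integral: ∫_10^18 ln(x) dx = 21.0008.
Endpoint term: (f(10) + f(18))/2 = (2.30259 + 2.89037)/2 = 2.59648.
So far: 23.5973.
k=1: B_{2}/(2)! × [f^{(1)}(18) − f^{(1)}(10)] = 1/12 × (0.0555556 − 0.100000) = -0.00370370.

S_1 ≈ 23.5936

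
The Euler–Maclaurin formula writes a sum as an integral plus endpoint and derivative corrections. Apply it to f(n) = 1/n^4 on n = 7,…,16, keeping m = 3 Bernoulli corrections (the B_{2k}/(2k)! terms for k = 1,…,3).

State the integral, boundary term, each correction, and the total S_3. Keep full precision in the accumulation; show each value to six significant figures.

S_3 ≈ 0.00112563

∫_7^16 1/x^4 dx evaluates to 0.000890437.
Boundary: ½(f(7) + f(16)) = ½(0.000416493 + 1.52588e-05) = 0.000215876.
So far: 0.00110631.
Order-1 term: 1/12 · (-3.81470e-06 − (-0.000237996)) = 1.95151e-05.
After k=1: 0.00112583.
Order-2 term: −1/720 · (-4.47035e-07 − (-0.000145712)) = -2.01757e-07.
After k=2: 0.00112563.
Order-3 term: 1/30240 · (-9.77889e-08 − (-0.000166528)) = 5.50364e-09.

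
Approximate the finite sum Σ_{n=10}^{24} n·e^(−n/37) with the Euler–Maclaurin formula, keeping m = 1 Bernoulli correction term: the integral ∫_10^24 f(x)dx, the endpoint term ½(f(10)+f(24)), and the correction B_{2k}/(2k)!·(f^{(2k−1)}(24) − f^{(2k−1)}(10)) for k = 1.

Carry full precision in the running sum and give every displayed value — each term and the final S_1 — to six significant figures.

Integral: ∫_10^24 x·e^(−x/37) dx = 147.308.
½[f(10) + f(24)] = ½[7.63173 + 12.5460] = 10.0889.
So far: 157.396.
Correction k=1: B_{2}/2! · (f^{(1)}(24) − f^{(1)}(10)) = 1/12 · (0.183670 − 0.556910) = -0.0311034.

S_1 ≈ 157.365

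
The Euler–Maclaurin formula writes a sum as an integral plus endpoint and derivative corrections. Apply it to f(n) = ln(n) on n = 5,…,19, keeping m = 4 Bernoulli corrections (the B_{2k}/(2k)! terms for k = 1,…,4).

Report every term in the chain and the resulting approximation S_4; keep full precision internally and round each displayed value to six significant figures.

S_4 ≈ 36.1618

Integral: ∫_5^19 ln(x) dx = 33.8972.
Boundary: ½(f(5) + f(19)) = ½(1.60944 + 2.94444) = 2.27694.
Running total after boundary: 36.1741.
Correction k=1: B_{2}/2! · (f^{(1)}(19) − f^{(1)}(5)) = 1/12 · (0.0526316 − 0.200000) = -0.0122807.
Partial sum through k=1: 36.1618.
Correction k=2: B_{4}/4! · (f^{(3)}(19) − f^{(3)}(5)) = −1/720 · (0.000291588 − 0.0160000) = 2.18172e-05.
Partial sum through k=2: 36.1618.
Correction k=3: B_{6}/6! · (f^{(5)}(19) − f^{(5)}(5)) = 1/30240 · (9.69267e-06 − 0.00768000) = -2.53648e-07.
Partial sum through k=3: 36.1618.
Correction k=4: B_{8}/8! · (f^{(7)}(19) − f^{(7)}(5)) = −1/1209600 · (8.05485e-07 − 0.00921600) = 7.61838e-09.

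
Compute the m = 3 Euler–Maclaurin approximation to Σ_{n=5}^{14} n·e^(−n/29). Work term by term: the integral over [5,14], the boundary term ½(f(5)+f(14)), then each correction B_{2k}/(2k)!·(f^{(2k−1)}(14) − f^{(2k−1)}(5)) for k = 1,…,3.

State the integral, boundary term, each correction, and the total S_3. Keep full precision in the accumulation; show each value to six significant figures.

S_3 ≈ 66.7430

The integral term ∫_5^14 x·e^(−x/29) dx = 60.3508.
½[f(5) + f(14)] = ½[4.20815 + 8.63910] = 6.42363.
Integral + boundary = 66.7744.
k=1: B_{2}/(2)! × [f^{(1)}(14) − f^{(1)}(5)] = 1/12 × (0.319179 − 0.696522) = -0.0314453.
After k=1: 66.7430.
k=2: B_{4}/(4)! × [f^{(3)}(14) − f^{(3)}(5)] = −1/720 × (0.00184701 − 0.00282971) = 1.36486e-06.
After k=2: 66.7430.
k=3: B_{6}/(6)! × [f^{(5)}(14) − f^{(5)}(5)] = 1/30240 × (3.94114e-06 − 5.74460e-06) = -5.96382e-11.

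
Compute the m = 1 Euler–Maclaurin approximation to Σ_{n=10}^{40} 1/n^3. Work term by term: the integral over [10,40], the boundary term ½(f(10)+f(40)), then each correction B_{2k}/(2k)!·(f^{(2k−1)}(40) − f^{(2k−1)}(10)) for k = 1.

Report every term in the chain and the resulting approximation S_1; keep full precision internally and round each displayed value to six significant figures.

∫_10^40 1/x^3 dx evaluates to 0.00468750.
Endpoint term: (f(10) + f(40))/2 = (0.00100000 + 1.56250e-05)/2 = 0.000507813.
Integral + boundary = 0.00519531.
Order-1 term: 1/12 · (-1.17187e-06 − (-0.000300000)) = 2.49023e-05.

S_1 ≈ 0.00522021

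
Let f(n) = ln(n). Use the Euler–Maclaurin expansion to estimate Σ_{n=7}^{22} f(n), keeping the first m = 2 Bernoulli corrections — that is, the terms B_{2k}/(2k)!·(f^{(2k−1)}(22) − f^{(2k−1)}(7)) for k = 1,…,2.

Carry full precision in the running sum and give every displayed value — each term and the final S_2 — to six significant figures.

S_2 ≈ 41.8919

∫_7^22 ln(x) dx evaluates to 39.3816.
½[f(7) + f(22)] = ½[1.94591 + 3.09104] = 2.51848.
Running total after boundary: 41.9000.
Order-1 term: 1/12 · (0.0454545 − 0.142857) = -0.00811688.
After k=1: 41.8919.
Order-2 term: −1/720 · (0.000187829 − 0.00583090) = 7.83760e-06.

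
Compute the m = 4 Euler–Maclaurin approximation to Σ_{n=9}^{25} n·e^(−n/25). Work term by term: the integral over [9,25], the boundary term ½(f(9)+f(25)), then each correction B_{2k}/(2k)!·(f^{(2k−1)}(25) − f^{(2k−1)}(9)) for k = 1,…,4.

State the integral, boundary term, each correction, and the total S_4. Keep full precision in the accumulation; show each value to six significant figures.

S_4 ≈ 140.876

Integral: ∫_9^25 x·e^(−x/25) dx = 133.176.
½[f(9) + f(25)] = ½[6.27909 + 9.19699] = 7.73804.
Running total after boundary: 140.914.
Order-1 term: 1/12 · (0.00000 − 0.446513) = -0.0372094.
Partial sum through k=1: 140.876.
Order-2 term: −1/720 · (0.00117721 − 0.00294698) = 2.45801e-06.
Partial sum through k=2: 140.876.
Order-3 term: 1/30240 · (3.76709e-06 − 8.28728e-06) = -1.49477e-10.
Partial sum through k=3: 140.876.
Order-4 term: −1/1209600 · (9.04101e-09 − 1.89750e-08) = 8.21264e-15.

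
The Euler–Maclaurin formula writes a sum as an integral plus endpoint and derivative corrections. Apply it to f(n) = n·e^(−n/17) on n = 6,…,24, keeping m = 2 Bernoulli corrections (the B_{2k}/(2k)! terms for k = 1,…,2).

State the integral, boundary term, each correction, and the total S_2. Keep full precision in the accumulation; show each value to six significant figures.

Integral: ∫_6^24 x·e^(−x/17) dx = 104.856.
½[f(6) + f(24)] = ½[4.21571 + 5.84911] = 5.03241.
So far: 109.888.
Order-1 term: 1/12 · (-0.100352 − 0.454636) = -0.0462490.
After k=1: 109.842.
Order-2 term: −1/720 · (0.00133935 − 0.00643555) = 7.07804e-06.

S_2 ≈ 109.842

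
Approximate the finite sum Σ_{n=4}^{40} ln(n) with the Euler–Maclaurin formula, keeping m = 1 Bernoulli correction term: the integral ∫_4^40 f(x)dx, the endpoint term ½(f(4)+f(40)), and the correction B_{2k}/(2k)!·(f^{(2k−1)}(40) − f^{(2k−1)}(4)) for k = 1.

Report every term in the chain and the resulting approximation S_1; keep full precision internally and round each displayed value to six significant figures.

S_1 ≈ 108.529

Integral: ∫_4^40 ln(x) dx = 106.010.
½[f(4) + f(40)] = ½[1.38629 + 3.68888] = 2.53759.
So far: 108.548.
Order-1 term: 1/12 · (0.0250000 − 0.250000) = -0.0187500.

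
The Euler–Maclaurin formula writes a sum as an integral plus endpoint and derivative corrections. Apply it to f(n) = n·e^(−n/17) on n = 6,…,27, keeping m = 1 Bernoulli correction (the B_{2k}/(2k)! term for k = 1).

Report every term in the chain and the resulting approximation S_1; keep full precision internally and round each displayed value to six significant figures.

S_1 ≈ 126.736

The integral term ∫_6^27 x·e^(−x/17) dx = 121.918.
½[f(6) + f(27)] = ½[4.21571 + 5.51572] = 4.86571.
Running total after boundary: 126.784.
Order-1 term: 1/12 · (-0.120168 − 0.454636) = -0.0479003.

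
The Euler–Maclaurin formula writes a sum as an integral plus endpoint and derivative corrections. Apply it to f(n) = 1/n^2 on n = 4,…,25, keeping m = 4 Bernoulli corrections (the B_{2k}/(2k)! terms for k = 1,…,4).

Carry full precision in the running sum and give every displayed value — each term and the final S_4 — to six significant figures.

Integral: ∫_4^25 1/x^2 dx = 0.210000.
Endpoint term: (f(4) + f(25))/2 = (0.0625000 + 0.00160000)/2 = 0.0320500.
Integral + boundary = 0.242050.
Order-1 term: 1/12 · (-0.000128000 − (-0.0312500)) = 0.00259350.
Partial sum through k=1: 0.244643.
Order-2 term: −1/720 · (-2.45760e-06 − (-0.0234375)) = -3.25487e-05.
Partial sum through k=2: 0.244611.
Order-3 term: 1/30240 · (-1.17965e-07 − (-0.0439453)) = 1.45321e-06.
Partial sum through k=3: 0.244612.
Order-4 term: −1/1209600 · (-1.05696e-08 − (-0.153809)) = -1.27157e-07.

S_4 ≈ 0.244612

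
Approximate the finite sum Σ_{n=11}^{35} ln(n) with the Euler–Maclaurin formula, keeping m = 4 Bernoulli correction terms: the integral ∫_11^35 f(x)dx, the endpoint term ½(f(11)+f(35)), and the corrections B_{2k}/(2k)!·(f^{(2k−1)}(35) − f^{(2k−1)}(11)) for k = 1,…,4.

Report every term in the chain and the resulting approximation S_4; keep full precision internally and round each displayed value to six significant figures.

S_4 ≈ 77.0318

∫_11^35 ln(x) dx evaluates to 74.0603.
Endpoint term: (f(11) + f(35))/2 = (2.39790 + 3.55535)/2 = 2.97662.
So far: 77.0370.
Order-1 term: 1/12 · (0.0285714 − 0.0909091) = -0.00519481.
Partial sum through k=1: 77.0318.
Order-2 term: −1/720 · (4.66472e-05 − 0.00150263) = 2.02220e-06.
Partial sum through k=2: 77.0318.
Order-3 term: 1/30240 · (4.56952e-07 − 0.000149021) = -4.91284e-09.
Partial sum through k=3: 77.0318.
Order-4 term: −1/1209600 · (1.11907e-08 − 3.69474e-05) = 3.05359e-11.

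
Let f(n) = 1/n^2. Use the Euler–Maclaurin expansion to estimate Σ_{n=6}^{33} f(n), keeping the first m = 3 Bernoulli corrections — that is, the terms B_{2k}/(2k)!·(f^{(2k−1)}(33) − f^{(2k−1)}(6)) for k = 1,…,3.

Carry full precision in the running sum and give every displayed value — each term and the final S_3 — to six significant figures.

∫_6^33 1/x^2 dx evaluates to 0.136364.
Boundary: ½(f(6) + f(33)) = ½(0.0277778 + 0.000918274) = 0.0143480.
So far: 0.150712.
Order-1 term: 1/12 · (-5.56529e-05 − (-0.00925926)) = 0.000766967.
Partial sum through k=1: 0.151479.
Order-2 term: −1/720 · (-6.13256e-07 − (-0.00308642)) = -4.28584e-06.
Partial sum through k=2: 0.151474.
Order-3 term: 1/30240 · (-1.68941e-08 − (-0.00257202)) = 8.50529e-08.

S_3 ≈ 0.151474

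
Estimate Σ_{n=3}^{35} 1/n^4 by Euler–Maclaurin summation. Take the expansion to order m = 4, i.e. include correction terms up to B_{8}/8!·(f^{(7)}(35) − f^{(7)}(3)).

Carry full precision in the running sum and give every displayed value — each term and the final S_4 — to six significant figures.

S_4 ≈ 0.0198151

Integral: ∫_3^35 1/x^4 dx = 0.0123379.
Endpoint term: (f(3) + f(35))/2 = (0.0123457 + 6.66389e-07)/2 = 0.00617317.
So far: 0.0185111.
Order-1 term: 1/12 · (-7.61587e-08 − (-0.0164609)) = 0.00137174.
Running total after k=1: 0.0198828.
Order-2 term: −1/720 · (-1.86511e-09 − (-0.0548697)) = -7.62079e-05.
Running total after k=2: 0.0198066.
Order-3 term: 1/30240 · (-8.52623e-11 − (-0.341411)) = 1.12901e-05.
Running total after k=3: 0.0198179.
Order-4 term: −1/1209600 · (-6.26417e-12 − (-3.41411)) = -2.82251e-06.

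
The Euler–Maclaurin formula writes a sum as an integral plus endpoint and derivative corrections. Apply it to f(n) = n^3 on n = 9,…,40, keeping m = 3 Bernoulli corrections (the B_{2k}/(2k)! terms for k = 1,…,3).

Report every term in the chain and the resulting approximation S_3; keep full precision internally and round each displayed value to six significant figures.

S_3 ≈ 671104

The integral term ∫_9^40 x^3 dx = 638360.
Endpoint term: (f(9) + f(40))/2 = (729.000 + 64000.0)/2 = 32364.5.
Integral + boundary = 670724.
Correction k=1: B_{2}/2! · (f^{(1)}(40) − f^{(1)}(9)) = 1/12 · (4800.00 − 243.000) = 379.750.
Running total after k=1: 671104.
Correction k=2: B_{4}/4! · (f^{(3)}(40) − f^{(3)}(9)) = −1/720 · (6.00000 − 6.00000) = 0.00000.
Running total after k=2: 671104.
Correction k=3: B_{6}/6! · (f^{(5)}(40) − f^{(5)}(9)) = 1/30240 · (0.00000 − 0.00000) = 0.00000.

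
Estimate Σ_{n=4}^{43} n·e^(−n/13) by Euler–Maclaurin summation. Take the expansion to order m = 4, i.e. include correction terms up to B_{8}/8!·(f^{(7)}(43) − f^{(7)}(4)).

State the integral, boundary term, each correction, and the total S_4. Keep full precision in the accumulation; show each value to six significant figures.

S_4 ≈ 138.029

Integral: ∫_4^43 x·e^(−x/13) dx = 135.821.
Boundary: ½(f(4) + f(43)) = ½(2.94057 + 1.57382) = 2.25719.
So far: 138.078.
Correction k=1: B_{2}/2! · (f^{(1)}(43) − f^{(1)}(4)) = 1/12 · (-0.0844628 − 0.508944) = -0.0494506.
Running total after k=1: 138.029.
Correction k=2: B_{4}/4! · (f^{(3)}(43) − f^{(3)}(4)) = −1/720 · (-6.66373e-05 − 0.0117114) = 1.63584e-05.
Running total after k=2: 138.029.
Correction k=3: B_{6}/6! · (f^{(5)}(43) − f^{(5)}(4)) = 1/30240 · (2.16867e-06 − 0.000120777) = -3.92223e-09.
Running total after k=3: 138.029.
Correction k=4: B_{8}/8! · (f^{(7)}(43) − f^{(7)}(4)) = −1/1209600 · (2.79979e-08 − 1.01926e-06) = 8.19499e-13.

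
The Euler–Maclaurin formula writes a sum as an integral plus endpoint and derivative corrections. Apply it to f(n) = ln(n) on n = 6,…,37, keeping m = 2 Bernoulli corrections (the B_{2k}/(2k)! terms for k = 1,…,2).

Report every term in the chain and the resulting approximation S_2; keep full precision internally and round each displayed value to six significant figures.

S_2 ≈ 94.5431

∫_6^37 ln(x) dx evaluates to 91.8534.
Boundary: ½(f(6) + f(37)) = ½(1.79176 + 3.61092) = 2.70134.
So far: 94.5547.
Correction k=1: B_{2}/2! · (f^{(1)}(37) − f^{(1)}(6)) = 1/12 · (0.0270270 − 0.166667) = -0.0116366.
Partial sum through k=1: 94.5431.
Correction k=2: B_{4}/4! · (f^{(3)}(37) − f^{(3)}(6)) = −1/720 · (3.94843e-05 − 0.00925926) = 1.28052e-05.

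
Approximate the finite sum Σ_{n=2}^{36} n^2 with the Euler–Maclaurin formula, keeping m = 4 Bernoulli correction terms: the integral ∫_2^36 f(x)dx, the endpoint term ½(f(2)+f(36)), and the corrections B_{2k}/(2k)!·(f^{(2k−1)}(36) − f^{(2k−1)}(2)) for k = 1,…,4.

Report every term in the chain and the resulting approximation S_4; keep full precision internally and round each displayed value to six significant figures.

The integral term ∫_2^36 x^2 dx = 15549.3.
Endpoint term: (f(2) + f(36))/2 = (4.00000 + 1296.00)/2 = 650.000.
Integral + boundary = 16199.3.
k=1: B_{2}/(2)! × [f^{(1)}(36) − f^{(1)}(2)] = 1/12 × (72.0000 − 4.00000) = 5.66667.
After k=1: 16205.0.
k=2: B_{4}/(4)! × [f^{(3)}(36) − f^{(3)}(2)] = −1/720 × (0.00000 − 0.00000) = 0.00000.
After k=2: 16205.0.
k=3: B_{6}/(6)! × [f^{(5)}(36) − f^{(5)}(2)] = 1/30240 × (0.00000 − 0.00000) = 0.00000.
After k=3: 16205.0.
k=4: B_{8}/(8)! × [f^{(7)}(36) − f^{(7)}(2)] = −1/1209600 × (0.00000 − 0.00000) = 0.00000.

S_4 ≈ 16205.0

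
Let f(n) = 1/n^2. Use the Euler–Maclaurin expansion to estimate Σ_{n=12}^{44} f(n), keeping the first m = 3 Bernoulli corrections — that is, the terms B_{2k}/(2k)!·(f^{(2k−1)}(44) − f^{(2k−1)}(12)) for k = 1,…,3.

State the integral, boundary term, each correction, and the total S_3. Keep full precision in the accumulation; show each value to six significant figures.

Integral: ∫_12^44 1/x^2 dx = 0.0606061.
½[f(12) + f(44)] = ½[0.00694444 + 0.000516529] = 0.00373049.
So far: 0.0643365.
k=1: B_{2}/(2)! × [f^{(1)}(44) − f^{(1)}(12)] = 1/12 × (-2.34786e-05 − (-0.00115741)) = 9.44941e-05.
Partial sum through k=1: 0.0644310.
k=2: B_{4}/(4)! × [f^{(3)}(44) − f^{(3)}(12)] = −1/720 × (-1.45528e-07 − (-9.64506e-05)) = -1.33757e-07.
Partial sum through k=2: 0.0644309.
k=3: B_{6}/(6)! × [f^{(5)}(44) − f^{(5)}(12)] = 1/30240 × (-2.25509e-09 − (-2.00939e-05)) = 6.64406e-10.

S_3 ≈ 0.0644309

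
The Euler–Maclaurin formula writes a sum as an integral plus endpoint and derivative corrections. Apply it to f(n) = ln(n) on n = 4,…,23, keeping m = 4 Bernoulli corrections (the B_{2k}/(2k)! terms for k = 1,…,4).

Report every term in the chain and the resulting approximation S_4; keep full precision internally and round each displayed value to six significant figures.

The integral term ∫_4^23 ln(x) dx = 47.5712.
Endpoint term: (f(4) + f(23))/2 = (1.38629 + 3.13549)/2 = 2.26089.
So far: 49.8321.
Order-1 term: 1/12 · (0.0434783 − 0.250000) = -0.0172101.
Running total after k=1: 49.8149.
Order-2 term: −1/720 · (0.000164379 − 0.0312500) = 4.31745e-05.
Running total after k=2: 49.8149.
Order-3 term: 1/30240 · (3.72883e-06 − 0.0234375) = -7.74926e-07.
Running total after k=3: 49.8149.
Order-4 term: −1/1209600 · (2.11465e-07 − 0.0439453) = 3.63303e-08.

S_4 ≈ 49.8149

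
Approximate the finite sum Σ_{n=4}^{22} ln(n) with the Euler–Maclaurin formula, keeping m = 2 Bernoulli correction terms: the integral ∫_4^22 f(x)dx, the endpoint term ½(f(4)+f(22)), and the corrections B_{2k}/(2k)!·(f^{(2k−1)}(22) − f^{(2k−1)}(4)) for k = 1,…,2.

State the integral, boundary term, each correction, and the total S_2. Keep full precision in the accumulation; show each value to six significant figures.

S_2 ≈ 46.6794

∫_4^22 ln(x) dx evaluates to 44.4578.
Boundary: ½(f(4) + f(22)) = ½(1.38629 + 3.09104) = 2.23867.
Running total after boundary: 46.6964.
Correction k=1: B_{2}/2! · (f^{(1)}(22) − f^{(1)}(4)) = 1/12 · (0.0454545 − 0.250000) = -0.0170455.
Partial sum through k=1: 46.6794.
Correction k=2: B_{4}/4! · (f^{(3)}(22) − f^{(3)}(4)) = −1/720 · (0.000187829 − 0.0312500) = 4.31419e-05.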